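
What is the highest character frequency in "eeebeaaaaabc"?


Input: eeebeaaaaabc
Character counts:
  'a': 5
  'b': 2
  'c': 1
  'e': 4
Maximum frequency: 5

5


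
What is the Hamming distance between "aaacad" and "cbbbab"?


Comparing "aaacad" and "cbbbab" position by position:
  Position 0: 'a' vs 'c' => differ
  Position 1: 'a' vs 'b' => differ
  Position 2: 'a' vs 'b' => differ
  Position 3: 'c' vs 'b' => differ
  Position 4: 'a' vs 'a' => same
  Position 5: 'd' vs 'b' => differ
Total differences (Hamming distance): 5

5


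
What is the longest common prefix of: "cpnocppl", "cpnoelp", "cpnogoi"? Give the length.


Words: cpnocppl, cpnoelp, cpnogoi
  Position 0: all 'c' => match
  Position 1: all 'p' => match
  Position 2: all 'n' => match
  Position 3: all 'o' => match
  Position 4: ('c', 'e', 'g') => mismatch, stop
LCP = "cpno" (length 4)

4


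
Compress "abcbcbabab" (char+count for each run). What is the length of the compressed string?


Input: abcbcbabab
Runs:
  'a' x 1 => "a1"
  'b' x 1 => "b1"
  'c' x 1 => "c1"
  'b' x 1 => "b1"
  'c' x 1 => "c1"
  'b' x 1 => "b1"
  'a' x 1 => "a1"
  'b' x 1 => "b1"
  'a' x 1 => "a1"
  'b' x 1 => "b1"
Compressed: "a1b1c1b1c1b1a1b1a1b1"
Compressed length: 20

20


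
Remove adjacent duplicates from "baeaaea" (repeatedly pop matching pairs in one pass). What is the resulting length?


Input: baeaaea
Stack-based adjacent duplicate removal:
  Read 'b': push. Stack: b
  Read 'a': push. Stack: ba
  Read 'e': push. Stack: bae
  Read 'a': push. Stack: baea
  Read 'a': matches stack top 'a' => pop. Stack: bae
  Read 'e': matches stack top 'e' => pop. Stack: ba
  Read 'a': matches stack top 'a' => pop. Stack: b
Final stack: "b" (length 1)

1


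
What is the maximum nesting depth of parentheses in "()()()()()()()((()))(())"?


Input: "()()()()()()()((()))(())"
Tracking depth:
  Position 0 '(': depth becomes 1
  Position 1 ')': depth becomes 0
  Position 2 '(': depth becomes 1
  Position 3 ')': depth becomes 0
  Position 4 '(': depth becomes 1
  Position 5 ')': depth becomes 0
  Position 6 '(': depth becomes 1
  Position 7 ')': depth becomes 0
  Position 8 '(': depth becomes 1
  Position 9 ')': depth becomes 0
  Position 10 '(': depth becomes 1
  Position 11 ')': depth becomes 0
  Position 12 '(': depth becomes 1
  Position 13 ')': depth becomes 0
  Position 14 '(': depth becomes 1
  Position 15 '(': depth becomes 2
  Position 16 '(': depth becomes 3
  Position 17 ')': depth becomes 2
  Position 18 ')': depth becomes 1
  Position 19 ')': depth becomes 0
  Position 20 '(': depth becomes 1
  Position 21 '(': depth becomes 2
  Position 22 ')': depth becomes 1
  Position 23 ')': depth becomes 0
Maximum depth reached: 3

3


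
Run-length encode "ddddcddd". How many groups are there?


Input: ddddcddd
Scanning for consecutive runs:
  Group 1: 'd' x 4 (positions 0-3)
  Group 2: 'c' x 1 (positions 4-4)
  Group 3: 'd' x 3 (positions 5-7)
Total groups: 3

3


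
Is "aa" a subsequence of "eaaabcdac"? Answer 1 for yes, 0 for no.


Check if "aa" is a subsequence of "eaaabcdac"
Greedy scan:
  Position 0 ('e'): no match needed
  Position 1 ('a'): matches sub[0] = 'a'
  Position 2 ('a'): matches sub[1] = 'a'
  Position 3 ('a'): no match needed
  Position 4 ('b'): no match needed
  Position 5 ('c'): no match needed
  Position 6 ('d'): no match needed
  Position 7 ('a'): no match needed
  Position 8 ('c'): no match needed
All 2 characters matched => is a subsequence

1


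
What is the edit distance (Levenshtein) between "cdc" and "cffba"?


Computing edit distance: "cdc" -> "cffba"
DP table:
           c    f    f    b    a
      0    1    2    3    4    5
  c   1    0    1    2    3    4
  d   2    1    1    2    3    4
  c   3    2    2    2    3    4
Edit distance = dp[3][5] = 4

4


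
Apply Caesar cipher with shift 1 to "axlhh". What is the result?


Caesar cipher: shift "axlhh" by 1
  'a' (pos 0) + 1 = pos 1 = 'b'
  'x' (pos 23) + 1 = pos 24 = 'y'
  'l' (pos 11) + 1 = pos 12 = 'm'
  'h' (pos 7) + 1 = pos 8 = 'i'
  'h' (pos 7) + 1 = pos 8 = 'i'
Result: bymii

bymii


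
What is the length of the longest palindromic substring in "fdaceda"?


Input: "fdaceda"
Checking substrings for palindromes:
  No multi-char palindromic substrings found
Longest palindromic substring: "f" with length 1

1


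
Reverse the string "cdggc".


Input: cdggc
Reading characters right to left:
  Position 4: 'c'
  Position 3: 'g'
  Position 2: 'g'
  Position 1: 'd'
  Position 0: 'c'
Reversed: cggdc

cggdc


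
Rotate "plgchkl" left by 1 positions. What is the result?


Input: "plgchkl", rotate left by 1
First 1 characters: "p"
Remaining characters: "lgchkl"
Concatenate remaining + first: "lgchkl" + "p" = "lgchklp"

lgchklp


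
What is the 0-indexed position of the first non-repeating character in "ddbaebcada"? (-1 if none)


Input: ddbaebcada
Character frequencies:
  'a': 3
  'b': 2
  'c': 1
  'd': 3
  'e': 1
Scanning left to right for freq == 1:
  Position 0 ('d'): freq=3, skip
  Position 1 ('d'): freq=3, skip
  Position 2 ('b'): freq=2, skip
  Position 3 ('a'): freq=3, skip
  Position 4 ('e'): unique! => answer = 4

4


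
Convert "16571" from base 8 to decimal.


Input: "16571" in base 8
Positional expansion:
  Digit '1' (value 1) x 8^4 = 4096
  Digit '6' (value 6) x 8^3 = 3072
  Digit '5' (value 5) x 8^2 = 320
  Digit '7' (value 7) x 8^1 = 56
  Digit '1' (value 1) x 8^0 = 1
Sum = 7545

7545


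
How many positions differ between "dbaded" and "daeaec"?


Comparing "dbaded" and "daeaec" position by position:
  Position 0: 'd' vs 'd' => same
  Position 1: 'b' vs 'a' => DIFFER
  Position 2: 'a' vs 'e' => DIFFER
  Position 3: 'd' vs 'a' => DIFFER
  Position 4: 'e' vs 'e' => same
  Position 5: 'd' vs 'c' => DIFFER
Positions that differ: 4

4


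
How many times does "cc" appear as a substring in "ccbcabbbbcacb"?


Searching for "cc" in "ccbcabbbbcacb"
Scanning each position:
  Position 0: "cc" => MATCH
  Position 1: "cb" => no
  Position 2: "bc" => no
  Position 3: "ca" => no
  Position 4: "ab" => no
  Position 5: "bb" => no
  Position 6: "bb" => no
  Position 7: "bb" => no
  Position 8: "bc" => no
  Position 9: "ca" => no
  Position 10: "ac" => no
  Position 11: "cb" => no
Total occurrences: 1

1


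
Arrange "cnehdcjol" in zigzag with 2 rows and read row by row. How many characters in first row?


Zigzag "cnehdcjol" into 2 rows:
Placing characters:
  'c' => row 0
  'n' => row 1
  'e' => row 0
  'h' => row 1
  'd' => row 0
  'c' => row 1
  'j' => row 0
  'o' => row 1
  'l' => row 0
Rows:
  Row 0: "cedjl"
  Row 1: "nhco"
First row length: 5

5


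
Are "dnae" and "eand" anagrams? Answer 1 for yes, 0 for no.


Strings: "dnae", "eand"
Sorted first:  aden
Sorted second: aden
Sorted forms match => anagrams

1


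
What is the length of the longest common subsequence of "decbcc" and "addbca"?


LCS of "decbcc" and "addbca"
DP table:
           a    d    d    b    c    a
      0    0    0    0    0    0    0
  d   0    0    1    1    1    1    1
  e   0    0    1    1    1    1    1
  c   0    0    1    1    1    2    2
  b   0    0    1    1    2    2    2
  c   0    0    1    1    2    3    3
  c   0    0    1    1    2    3    3
LCS length = dp[6][6] = 3

3


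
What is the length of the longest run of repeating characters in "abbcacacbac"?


Input: "abbcacacbac"
Scanning for longest run:
  Position 1 ('b'): new char, reset run to 1
  Position 2 ('b'): continues run of 'b', length=2
  Position 3 ('c'): new char, reset run to 1
  Position 4 ('a'): new char, reset run to 1
  Position 5 ('c'): new char, reset run to 1
  Position 6 ('a'): new char, reset run to 1
  Position 7 ('c'): new char, reset run to 1
  Position 8 ('b'): new char, reset run to 1
  Position 9 ('a'): new char, reset run to 1
  Position 10 ('c'): new char, reset run to 1
Longest run: 'b' with length 2

2


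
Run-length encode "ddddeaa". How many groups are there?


Input: ddddeaa
Scanning for consecutive runs:
  Group 1: 'd' x 4 (positions 0-3)
  Group 2: 'e' x 1 (positions 4-4)
  Group 3: 'a' x 2 (positions 5-6)
Total groups: 3

3


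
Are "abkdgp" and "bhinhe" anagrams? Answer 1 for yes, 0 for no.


Strings: "abkdgp", "bhinhe"
Sorted first:  abdgkp
Sorted second: behhin
Differ at position 0: 'a' vs 'b' => not anagrams

0


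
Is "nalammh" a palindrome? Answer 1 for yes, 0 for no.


Input: nalammh
Reversed: hmmalan
  Compare pos 0 ('n') with pos 6 ('h'): MISMATCH
  Compare pos 1 ('a') with pos 5 ('m'): MISMATCH
  Compare pos 2 ('l') with pos 4 ('m'): MISMATCH
Result: not a palindrome

0


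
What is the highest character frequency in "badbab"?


Input: badbab
Character counts:
  'a': 2
  'b': 3
  'd': 1
Maximum frequency: 3

3


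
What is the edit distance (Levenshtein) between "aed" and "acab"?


Computing edit distance: "aed" -> "acab"
DP table:
           a    c    a    b
      0    1    2    3    4
  a   1    0    1    2    3
  e   2    1    1    2    3
  d   3    2    2    2    3
Edit distance = dp[3][4] = 3

3


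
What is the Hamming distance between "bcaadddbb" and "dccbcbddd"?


Comparing "bcaadddbb" and "dccbcbddd" position by position:
  Position 0: 'b' vs 'd' => differ
  Position 1: 'c' vs 'c' => same
  Position 2: 'a' vs 'c' => differ
  Position 3: 'a' vs 'b' => differ
  Position 4: 'd' vs 'c' => differ
  Position 5: 'd' vs 'b' => differ
  Position 6: 'd' vs 'd' => same
  Position 7: 'b' vs 'd' => differ
  Position 8: 'b' vs 'd' => differ
Total differences (Hamming distance): 7

7


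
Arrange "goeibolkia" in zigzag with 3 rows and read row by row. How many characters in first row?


Zigzag "goeibolkia" into 3 rows:
Placing characters:
  'g' => row 0
  'o' => row 1
  'e' => row 2
  'i' => row 1
  'b' => row 0
  'o' => row 1
  'l' => row 2
  'k' => row 1
  'i' => row 0
  'a' => row 1
Rows:
  Row 0: "gbi"
  Row 1: "oioka"
  Row 2: "el"
First row length: 3

3


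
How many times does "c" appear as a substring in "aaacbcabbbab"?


Searching for "c" in "aaacbcabbbab"
Scanning each position:
  Position 0: "a" => no
  Position 1: "a" => no
  Position 2: "a" => no
  Position 3: "c" => MATCH
  Position 4: "b" => no
  Position 5: "c" => MATCH
  Position 6: "a" => no
  Position 7: "b" => no
  Position 8: "b" => no
  Position 9: "b" => no
  Position 10: "a" => no
  Position 11: "b" => no
Total occurrences: 2

2


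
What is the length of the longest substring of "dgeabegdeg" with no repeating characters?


Input: "dgeabegdeg"
Sliding window (track last position of each char):
  Position 0 ('d'): window [0,0] length 1 -- new best
  Position 1 ('g'): window [0,1] length 2 -- new best
  Position 2 ('e'): window [0,2] length 3 -- new best
  Position 3 ('a'): window [0,3] length 4 -- new best
  Position 4 ('b'): window [0,4] length 5 -- new best
  Position 5 ('e'): repeat (last at 2), move window start to 3
  Position 5 ('e'): window [3,5] length 3
  Position 6 ('g'): window [3,6] length 4
  Position 7 ('d'): window [3,7] length 5
  Position 8 ('e'): repeat (last at 5), move window start to 6
  Position 8 ('e'): window [6,8] length 3
  Position 9 ('g'): repeat (last at 6), move window start to 7
  Position 9 ('g'): window [7,9] length 3
Longest substring with no repeats: "dgeab" with length 5

5


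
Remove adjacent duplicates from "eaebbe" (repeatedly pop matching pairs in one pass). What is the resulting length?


Input: eaebbe
Stack-based adjacent duplicate removal:
  Read 'e': push. Stack: e
  Read 'a': push. Stack: ea
  Read 'e': push. Stack: eae
  Read 'b': push. Stack: eaeb
  Read 'b': matches stack top 'b' => pop. Stack: eae
  Read 'e': matches stack top 'e' => pop. Stack: ea
Final stack: "ea" (length 2)

2


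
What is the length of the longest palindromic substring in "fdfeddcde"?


Input: "fdfeddcde"
Checking substrings for palindromes:
  [0:3] "fdf" (len 3) => palindrome
  [5:8] "dcd" (len 3) => palindrome
  [4:6] "dd" (len 2) => palindrome
Longest palindromic substring: "fdf" with length 3

3


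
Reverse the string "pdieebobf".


Input: pdieebobf
Reading characters right to left:
  Position 8: 'f'
  Position 7: 'b'
  Position 6: 'o'
  Position 5: 'b'
  Position 4: 'e'
  Position 3: 'e'
  Position 2: 'i'
  Position 1: 'd'
  Position 0: 'p'
Reversed: fbobeeidp

fbobeeidp


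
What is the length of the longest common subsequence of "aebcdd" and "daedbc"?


LCS of "aebcdd" and "daedbc"
DP table:
           d    a    e    d    b    c
      0    0    0    0    0    0    0
  a   0    0    1    1    1    1    1
  e   0    0    1    2    2    2    2
  b   0    0    1    2    2    3    3
  c   0    0    1    2    2    3    4
  d   0    1    1    2    3    3    4
  d   0    1    1    2    3    3    4
LCS length = dp[6][6] = 4

4


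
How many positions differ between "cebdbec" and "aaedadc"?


Comparing "cebdbec" and "aaedadc" position by position:
  Position 0: 'c' vs 'a' => DIFFER
  Position 1: 'e' vs 'a' => DIFFER
  Position 2: 'b' vs 'e' => DIFFER
  Position 3: 'd' vs 'd' => same
  Position 4: 'b' vs 'a' => DIFFER
  Position 5: 'e' vs 'd' => DIFFER
  Position 6: 'c' vs 'c' => same
Positions that differ: 5

5


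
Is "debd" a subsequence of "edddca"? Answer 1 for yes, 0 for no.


Check if "debd" is a subsequence of "edddca"
Greedy scan:
  Position 0 ('e'): no match needed
  Position 1 ('d'): matches sub[0] = 'd'
  Position 2 ('d'): no match needed
  Position 3 ('d'): no match needed
  Position 4 ('c'): no match needed
  Position 5 ('a'): no match needed
Only matched 1/4 characters => not a subsequence

0


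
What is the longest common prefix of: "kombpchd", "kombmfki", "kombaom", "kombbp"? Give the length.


Words: kombpchd, kombmfki, kombaom, kombbp
  Position 0: all 'k' => match
  Position 1: all 'o' => match
  Position 2: all 'm' => match
  Position 3: all 'b' => match
  Position 4: ('p', 'm', 'a', 'b') => mismatch, stop
LCP = "komb" (length 4)

4


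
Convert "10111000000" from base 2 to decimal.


Input: "10111000000" in base 2
Positional expansion:
  Digit '1' (value 1) x 2^10 = 1024
  Digit '0' (value 0) x 2^9 = 0
  Digit '1' (value 1) x 2^8 = 256
  Digit '1' (value 1) x 2^7 = 128
  Digit '1' (value 1) x 2^6 = 64
  Digit '0' (value 0) x 2^5 = 0
  Digit '0' (value 0) x 2^4 = 0
  Digit '0' (value 0) x 2^3 = 0
  Digit '0' (value 0) x 2^2 = 0
  Digit '0' (value 0) x 2^1 = 0
  Digit '0' (value 0) x 2^0 = 0
Sum = 1472

1472


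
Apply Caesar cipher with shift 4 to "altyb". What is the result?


Caesar cipher: shift "altyb" by 4
  'a' (pos 0) + 4 = pos 4 = 'e'
  'l' (pos 11) + 4 = pos 15 = 'p'
  't' (pos 19) + 4 = pos 23 = 'x'
  'y' (pos 24) + 4 = pos 2 = 'c'
  'b' (pos 1) + 4 = pos 5 = 'f'
Result: epxcf

epxcf


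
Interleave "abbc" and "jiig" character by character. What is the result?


Interleaving "abbc" and "jiig":
  Position 0: 'a' from first, 'j' from second => "aj"
  Position 1: 'b' from first, 'i' from second => "bi"
  Position 2: 'b' from first, 'i' from second => "bi"
  Position 3: 'c' from first, 'g' from second => "cg"
Result: ajbibicg

ajbibicg


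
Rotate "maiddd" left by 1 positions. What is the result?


Input: "maiddd", rotate left by 1
First 1 characters: "m"
Remaining characters: "aiddd"
Concatenate remaining + first: "aiddd" + "m" = "aidddm"

aidddm


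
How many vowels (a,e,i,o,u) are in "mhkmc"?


Input: mhkmc
Checking each character:
  'm' at position 0: consonant
  'h' at position 1: consonant
  'k' at position 2: consonant
  'm' at position 3: consonant
  'c' at position 4: consonant
Total vowels: 0

0


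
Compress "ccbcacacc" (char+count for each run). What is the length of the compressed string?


Input: ccbcacacc
Runs:
  'c' x 2 => "c2"
  'b' x 1 => "b1"
  'c' x 1 => "c1"
  'a' x 1 => "a1"
  'c' x 1 => "c1"
  'a' x 1 => "a1"
  'c' x 2 => "c2"
Compressed: "c2b1c1a1c1a1c2"
Compressed length: 14

14


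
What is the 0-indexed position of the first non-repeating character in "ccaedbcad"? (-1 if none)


Input: ccaedbcad
Character frequencies:
  'a': 2
  'b': 1
  'c': 3
  'd': 2
  'e': 1
Scanning left to right for freq == 1:
  Position 0 ('c'): freq=3, skip
  Position 1 ('c'): freq=3, skip
  Position 2 ('a'): freq=2, skip
  Position 3 ('e'): unique! => answer = 3

3


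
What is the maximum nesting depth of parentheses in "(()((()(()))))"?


Input: "(()((()(()))))"
Tracking depth:
  Position 0 '(': depth becomes 1
  Position 1 '(': depth becomes 2
  Position 2 ')': depth becomes 1
  Position 3 '(': depth becomes 2
  Position 4 '(': depth becomes 3
  Position 5 '(': depth becomes 4
  Position 6 ')': depth becomes 3
  Position 7 '(': depth becomes 4
  Position 8 '(': depth becomes 5
  Position 9 ')': depth becomes 4
  Position 10 ')': depth becomes 3
  Position 11 ')': depth becomes 2
  Position 12 ')': depth becomes 1
  Position 13 ')': depth becomes 0
Maximum depth reached: 5

5


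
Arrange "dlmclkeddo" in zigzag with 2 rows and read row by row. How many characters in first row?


Zigzag "dlmclkeddo" into 2 rows:
Placing characters:
  'd' => row 0
  'l' => row 1
  'm' => row 0
  'c' => row 1
  'l' => row 0
  'k' => row 1
  'e' => row 0
  'd' => row 1
  'd' => row 0
  'o' => row 1
Rows:
  Row 0: "dmled"
  Row 1: "lckdo"
First row length: 5

5


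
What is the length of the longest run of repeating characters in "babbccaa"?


Input: "babbccaa"
Scanning for longest run:
  Position 1 ('a'): new char, reset run to 1
  Position 2 ('b'): new char, reset run to 1
  Position 3 ('b'): continues run of 'b', length=2
  Position 4 ('c'): new char, reset run to 1
  Position 5 ('c'): continues run of 'c', length=2
  Position 6 ('a'): new char, reset run to 1
  Position 7 ('a'): continues run of 'a', length=2
Longest run: 'b' with length 2

2


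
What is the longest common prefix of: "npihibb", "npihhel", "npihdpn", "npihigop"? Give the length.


Words: npihibb, npihhel, npihdpn, npihigop
  Position 0: all 'n' => match
  Position 1: all 'p' => match
  Position 2: all 'i' => match
  Position 3: all 'h' => match
  Position 4: ('i', 'h', 'd', 'i') => mismatch, stop
LCP = "npih" (length 4)

4


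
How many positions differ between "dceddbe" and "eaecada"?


Comparing "dceddbe" and "eaecada" position by position:
  Position 0: 'd' vs 'e' => DIFFER
  Position 1: 'c' vs 'a' => DIFFER
  Position 2: 'e' vs 'e' => same
  Position 3: 'd' vs 'c' => DIFFER
  Position 4: 'd' vs 'a' => DIFFER
  Position 5: 'b' vs 'd' => DIFFER
  Position 6: 'e' vs 'a' => DIFFER
Positions that differ: 6

6


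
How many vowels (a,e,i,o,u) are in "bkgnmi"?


Input: bkgnmi
Checking each character:
  'b' at position 0: consonant
  'k' at position 1: consonant
  'g' at position 2: consonant
  'n' at position 3: consonant
  'm' at position 4: consonant
  'i' at position 5: vowel (running total: 1)
Total vowels: 1

1


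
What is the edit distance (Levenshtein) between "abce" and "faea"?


Computing edit distance: "abce" -> "faea"
DP table:
           f    a    e    a
      0    1    2    3    4
  a   1    1    1    2    3
  b   2    2    2    2    3
  c   3    3    3    3    3
  e   4    4    4    3    4
Edit distance = dp[4][4] = 4

4


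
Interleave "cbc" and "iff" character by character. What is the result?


Interleaving "cbc" and "iff":
  Position 0: 'c' from first, 'i' from second => "ci"
  Position 1: 'b' from first, 'f' from second => "bf"
  Position 2: 'c' from first, 'f' from second => "cf"
Result: cibfcf

cibfcf


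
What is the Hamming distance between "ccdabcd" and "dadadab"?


Comparing "ccdabcd" and "dadadab" position by position:
  Position 0: 'c' vs 'd' => differ
  Position 1: 'c' vs 'a' => differ
  Position 2: 'd' vs 'd' => same
  Position 3: 'a' vs 'a' => same
  Position 4: 'b' vs 'd' => differ
  Position 5: 'c' vs 'a' => differ
  Position 6: 'd' vs 'b' => differ
Total differences (Hamming distance): 5

5


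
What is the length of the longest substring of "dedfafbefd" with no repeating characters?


Input: "dedfafbefd"
Sliding window (track last position of each char):
  Position 0 ('d'): window [0,0] length 1 -- new best
  Position 1 ('e'): window [0,1] length 2 -- new best
  Position 2 ('d'): repeat (last at 0), move window start to 1
  Position 2 ('d'): window [1,2] length 2
  Position 3 ('f'): window [1,3] length 3 -- new best
  Position 4 ('a'): window [1,4] length 4 -- new best
  Position 5 ('f'): repeat (last at 3), move window start to 4
  Position 5 ('f'): window [4,5] length 2
  Position 6 ('b'): window [4,6] length 3
  Position 7 ('e'): window [4,7] length 4
  Position 8 ('f'): repeat (last at 5), move window start to 6
  Position 8 ('f'): window [6,8] length 3
  Position 9 ('d'): window [6,9] length 4
Longest substring with no repeats: "edfa" with length 4

4


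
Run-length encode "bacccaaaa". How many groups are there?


Input: bacccaaaa
Scanning for consecutive runs:
  Group 1: 'b' x 1 (positions 0-0)
  Group 2: 'a' x 1 (positions 1-1)
  Group 3: 'c' x 3 (positions 2-4)
  Group 4: 'a' x 4 (positions 5-8)
Total groups: 4

4


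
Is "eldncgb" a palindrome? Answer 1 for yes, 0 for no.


Input: eldncgb
Reversed: bgcndle
  Compare pos 0 ('e') with pos 6 ('b'): MISMATCH
  Compare pos 1 ('l') with pos 5 ('g'): MISMATCH
  Compare pos 2 ('d') with pos 4 ('c'): MISMATCH
Result: not a palindrome

0


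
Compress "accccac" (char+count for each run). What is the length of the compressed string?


Input: accccac
Runs:
  'a' x 1 => "a1"
  'c' x 4 => "c4"
  'a' x 1 => "a1"
  'c' x 1 => "c1"
Compressed: "a1c4a1c1"
Compressed length: 8

8


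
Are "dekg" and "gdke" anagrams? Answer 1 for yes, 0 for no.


Strings: "dekg", "gdke"
Sorted first:  degk
Sorted second: degk
Sorted forms match => anagrams

1


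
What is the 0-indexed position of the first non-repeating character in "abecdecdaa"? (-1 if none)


Input: abecdecdaa
Character frequencies:
  'a': 3
  'b': 1
  'c': 2
  'd': 2
  'e': 2
Scanning left to right for freq == 1:
  Position 0 ('a'): freq=3, skip
  Position 1 ('b'): unique! => answer = 1

1


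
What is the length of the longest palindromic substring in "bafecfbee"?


Input: "bafecfbee"
Checking substrings for palindromes:
  [7:9] "ee" (len 2) => palindrome
Longest palindromic substring: "ee" with length 2

2


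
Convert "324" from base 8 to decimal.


Input: "324" in base 8
Positional expansion:
  Digit '3' (value 3) x 8^2 = 192
  Digit '2' (value 2) x 8^1 = 16
  Digit '4' (value 4) x 8^0 = 4
Sum = 212

212


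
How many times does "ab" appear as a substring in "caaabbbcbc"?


Searching for "ab" in "caaabbbcbc"
Scanning each position:
  Position 0: "ca" => no
  Position 1: "aa" => no
  Position 2: "aa" => no
  Position 3: "ab" => MATCH
  Position 4: "bb" => no
  Position 5: "bb" => no
  Position 6: "bc" => no
  Position 7: "cb" => no
  Position 8: "bc" => no
Total occurrences: 1

1


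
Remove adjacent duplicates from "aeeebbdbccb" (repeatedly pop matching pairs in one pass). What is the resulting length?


Input: aeeebbdbccb
Stack-based adjacent duplicate removal:
  Read 'a': push. Stack: a
  Read 'e': push. Stack: ae
  Read 'e': matches stack top 'e' => pop. Stack: a
  Read 'e': push. Stack: ae
  Read 'b': push. Stack: aeb
  Read 'b': matches stack top 'b' => pop. Stack: ae
  Read 'd': push. Stack: aed
  Read 'b': push. Stack: aedb
  Read 'c': push. Stack: aedbc
  Read 'c': matches stack top 'c' => pop. Stack: aedb
  Read 'b': matches stack top 'b' => pop. Stack: aed
Final stack: "aed" (length 3)

3


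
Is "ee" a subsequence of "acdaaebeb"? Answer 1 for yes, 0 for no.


Check if "ee" is a subsequence of "acdaaebeb"
Greedy scan:
  Position 0 ('a'): no match needed
  Position 1 ('c'): no match needed
  Position 2 ('d'): no match needed
  Position 3 ('a'): no match needed
  Position 4 ('a'): no match needed
  Position 5 ('e'): matches sub[0] = 'e'
  Position 6 ('b'): no match needed
  Position 7 ('e'): matches sub[1] = 'e'
  Position 8 ('b'): no match needed
All 2 characters matched => is a subsequence

1


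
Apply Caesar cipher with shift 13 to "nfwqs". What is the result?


Caesar cipher: shift "nfwqs" by 13
  'n' (pos 13) + 13 = pos 0 = 'a'
  'f' (pos 5) + 13 = pos 18 = 's'
  'w' (pos 22) + 13 = pos 9 = 'j'
  'q' (pos 16) + 13 = pos 3 = 'd'
  's' (pos 18) + 13 = pos 5 = 'f'
Result: asjdf

asjdf


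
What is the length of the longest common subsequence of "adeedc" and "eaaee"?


LCS of "adeedc" and "eaaee"
DP table:
           e    a    a    e    e
      0    0    0    0    0    0
  a   0    0    1    1    1    1
  d   0    0    1    1    1    1
  e   0    1    1    1    2    2
  e   0    1    1    1    2    3
  d   0    1    1    1    2    3
  c   0    1    1    1    2    3
LCS length = dp[6][5] = 3

3


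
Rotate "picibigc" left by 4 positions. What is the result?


Input: "picibigc", rotate left by 4
First 4 characters: "pici"
Remaining characters: "bigc"
Concatenate remaining + first: "bigc" + "pici" = "bigcpici"

bigcpici


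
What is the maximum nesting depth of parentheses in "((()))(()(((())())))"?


Input: "((()))(()(((())())))"
Tracking depth:
  Position 0 '(': depth becomes 1
  Position 1 '(': depth becomes 2
  Position 2 '(': depth becomes 3
  Position 3 ')': depth becomes 2
  Position 4 ')': depth becomes 1
  Position 5 ')': depth becomes 0
  Position 6 '(': depth becomes 1
  Position 7 '(': depth becomes 2
  Position 8 ')': depth becomes 1
  Position 9 '(': depth becomes 2
  Position 10 '(': depth becomes 3
  Position 11 '(': depth becomes 4
  Position 12 '(': depth becomes 5
  Position 13 ')': depth becomes 4
  Position 14 ')': depth becomes 3
  Position 15 '(': depth becomes 4
  Position 16 ')': depth becomes 3
  Position 17 ')': depth becomes 2
  Position 18 ')': depth becomes 1
  Position 19 ')': depth becomes 0
Maximum depth reached: 5

5


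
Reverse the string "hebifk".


Input: hebifk
Reading characters right to left:
  Position 5: 'k'
  Position 4: 'f'
  Position 3: 'i'
  Position 2: 'b'
  Position 1: 'e'
  Position 0: 'h'
Reversed: kfibeh

kfibeh


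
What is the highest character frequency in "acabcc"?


Input: acabcc
Character counts:
  'a': 2
  'b': 1
  'c': 3
Maximum frequency: 3

3


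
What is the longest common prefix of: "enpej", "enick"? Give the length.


Words: enpej, enick
  Position 0: all 'e' => match
  Position 1: all 'n' => match
  Position 2: ('p', 'i') => mismatch, stop
LCP = "en" (length 2)

2


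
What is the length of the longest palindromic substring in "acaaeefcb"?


Input: "acaaeefcb"
Checking substrings for palindromes:
  [0:3] "aca" (len 3) => palindrome
  [2:4] "aa" (len 2) => palindrome
  [4:6] "ee" (len 2) => palindrome
Longest palindromic substring: "aca" with length 3

3


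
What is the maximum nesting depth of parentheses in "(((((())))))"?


Input: "(((((())))))"
Tracking depth:
  Position 0 '(': depth becomes 1
  Position 1 '(': depth becomes 2
  Position 2 '(': depth becomes 3
  Position 3 '(': depth becomes 4
  Position 4 '(': depth becomes 5
  Position 5 '(': depth becomes 6
  Position 6 ')': depth becomes 5
  Position 7 ')': depth becomes 4
  Position 8 ')': depth becomes 3
  Position 9 ')': depth becomes 2
  Position 10 ')': depth becomes 1
  Position 11 ')': depth becomes 0
Maximum depth reached: 6

6


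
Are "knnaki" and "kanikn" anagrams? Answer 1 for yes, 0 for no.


Strings: "knnaki", "kanikn"
Sorted first:  aikknn
Sorted second: aikknn
Sorted forms match => anagrams

1


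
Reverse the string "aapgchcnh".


Input: aapgchcnh
Reading characters right to left:
  Position 8: 'h'
  Position 7: 'n'
  Position 6: 'c'
  Position 5: 'h'
  Position 4: 'c'
  Position 3: 'g'
  Position 2: 'p'
  Position 1: 'a'
  Position 0: 'a'
Reversed: hnchcgpaa

hnchcgpaa


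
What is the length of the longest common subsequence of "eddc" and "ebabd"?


LCS of "eddc" and "ebabd"
DP table:
           e    b    a    b    d
      0    0    0    0    0    0
  e   0    1    1    1    1    1
  d   0    1    1    1    1    2
  d   0    1    1    1    1    2
  c   0    1    1    1    1    2
LCS length = dp[4][5] = 2

2


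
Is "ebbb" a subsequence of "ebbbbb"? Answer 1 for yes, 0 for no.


Check if "ebbb" is a subsequence of "ebbbbb"
Greedy scan:
  Position 0 ('e'): matches sub[0] = 'e'
  Position 1 ('b'): matches sub[1] = 'b'
  Position 2 ('b'): matches sub[2] = 'b'
  Position 3 ('b'): matches sub[3] = 'b'
  Position 4 ('b'): no match needed
  Position 5 ('b'): no match needed
All 4 characters matched => is a subsequence

1


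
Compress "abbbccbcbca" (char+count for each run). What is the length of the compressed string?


Input: abbbccbcbca
Runs:
  'a' x 1 => "a1"
  'b' x 3 => "b3"
  'c' x 2 => "c2"
  'b' x 1 => "b1"
  'c' x 1 => "c1"
  'b' x 1 => "b1"
  'c' x 1 => "c1"
  'a' x 1 => "a1"
Compressed: "a1b3c2b1c1b1c1a1"
Compressed length: 16

16


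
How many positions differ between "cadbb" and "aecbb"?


Comparing "cadbb" and "aecbb" position by position:
  Position 0: 'c' vs 'a' => DIFFER
  Position 1: 'a' vs 'e' => DIFFER
  Position 2: 'd' vs 'c' => DIFFER
  Position 3: 'b' vs 'b' => same
  Position 4: 'b' vs 'b' => same
Positions that differ: 3

3


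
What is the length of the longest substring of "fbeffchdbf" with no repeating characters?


Input: "fbeffchdbf"
Sliding window (track last position of each char):
  Position 0 ('f'): window [0,0] length 1 -- new best
  Position 1 ('b'): window [0,1] length 2 -- new best
  Position 2 ('e'): window [0,2] length 3 -- new best
  Position 3 ('f'): repeat (last at 0), move window start to 1
  Position 3 ('f'): window [1,3] length 3
  Position 4 ('f'): repeat (last at 3), move window start to 4
  Position 4 ('f'): window [4,4] length 1
  Position 5 ('c'): window [4,5] length 2
  Position 6 ('h'): window [4,6] length 3
  Position 7 ('d'): window [4,7] length 4 -- new best
  Position 8 ('b'): window [4,8] length 5 -- new best
  Position 9 ('f'): repeat (last at 4), move window start to 5
  Position 9 ('f'): window [5,9] length 5
Longest substring with no repeats: "fchdb" with length 5

5


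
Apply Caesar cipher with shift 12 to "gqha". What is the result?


Caesar cipher: shift "gqha" by 12
  'g' (pos 6) + 12 = pos 18 = 's'
  'q' (pos 16) + 12 = pos 2 = 'c'
  'h' (pos 7) + 12 = pos 19 = 't'
  'a' (pos 0) + 12 = pos 12 = 'm'
Result: sctm

sctm


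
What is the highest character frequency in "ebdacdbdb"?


Input: ebdacdbdb
Character counts:
  'a': 1
  'b': 3
  'c': 1
  'd': 3
  'e': 1
Maximum frequency: 3

3


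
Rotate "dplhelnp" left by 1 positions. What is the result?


Input: "dplhelnp", rotate left by 1
First 1 characters: "d"
Remaining characters: "plhelnp"
Concatenate remaining + first: "plhelnp" + "d" = "plhelnpd"

plhelnpd


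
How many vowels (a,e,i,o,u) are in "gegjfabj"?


Input: gegjfabj
Checking each character:
  'g' at position 0: consonant
  'e' at position 1: vowel (running total: 1)
  'g' at position 2: consonant
  'j' at position 3: consonant
  'f' at position 4: consonant
  'a' at position 5: vowel (running total: 2)
  'b' at position 6: consonant
  'j' at position 7: consonant
Total vowels: 2

2


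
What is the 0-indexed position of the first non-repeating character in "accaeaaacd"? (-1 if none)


Input: accaeaaacd
Character frequencies:
  'a': 5
  'c': 3
  'd': 1
  'e': 1
Scanning left to right for freq == 1:
  Position 0 ('a'): freq=5, skip
  Position 1 ('c'): freq=3, skip
  Position 2 ('c'): freq=3, skip
  Position 3 ('a'): freq=5, skip
  Position 4 ('e'): unique! => answer = 4

4


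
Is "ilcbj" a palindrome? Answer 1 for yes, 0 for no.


Input: ilcbj
Reversed: jbcli
  Compare pos 0 ('i') with pos 4 ('j'): MISMATCH
  Compare pos 1 ('l') with pos 3 ('b'): MISMATCH
Result: not a palindrome

0


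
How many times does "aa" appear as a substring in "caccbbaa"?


Searching for "aa" in "caccbbaa"
Scanning each position:
  Position 0: "ca" => no
  Position 1: "ac" => no
  Position 2: "cc" => no
  Position 3: "cb" => no
  Position 4: "bb" => no
  Position 5: "ba" => no
  Position 6: "aa" => MATCH
Total occurrences: 1

1


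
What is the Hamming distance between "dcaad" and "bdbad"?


Comparing "dcaad" and "bdbad" position by position:
  Position 0: 'd' vs 'b' => differ
  Position 1: 'c' vs 'd' => differ
  Position 2: 'a' vs 'b' => differ
  Position 3: 'a' vs 'a' => same
  Position 4: 'd' vs 'd' => same
Total differences (Hamming distance): 3

3


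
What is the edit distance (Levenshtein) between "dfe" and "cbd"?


Computing edit distance: "dfe" -> "cbd"
DP table:
           c    b    d
      0    1    2    3
  d   1    1    2    2
  f   2    2    2    3
  e   3    3    3    3
Edit distance = dp[3][3] = 3

3


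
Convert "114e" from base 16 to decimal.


Input: "114e" in base 16
Positional expansion:
  Digit '1' (value 1) x 16^3 = 4096
  Digit '1' (value 1) x 16^2 = 256
  Digit '4' (value 4) x 16^1 = 64
  Digit 'e' (value 14) x 16^0 = 14
Sum = 4430

4430


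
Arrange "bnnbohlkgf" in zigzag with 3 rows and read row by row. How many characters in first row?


Zigzag "bnnbohlkgf" into 3 rows:
Placing characters:
  'b' => row 0
  'n' => row 1
  'n' => row 2
  'b' => row 1
  'o' => row 0
  'h' => row 1
  'l' => row 2
  'k' => row 1
  'g' => row 0
  'f' => row 1
Rows:
  Row 0: "bog"
  Row 1: "nbhkf"
  Row 2: "nl"
First row length: 3

3


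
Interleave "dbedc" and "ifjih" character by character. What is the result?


Interleaving "dbedc" and "ifjih":
  Position 0: 'd' from first, 'i' from second => "di"
  Position 1: 'b' from first, 'f' from second => "bf"
  Position 2: 'e' from first, 'j' from second => "ej"
  Position 3: 'd' from first, 'i' from second => "di"
  Position 4: 'c' from first, 'h' from second => "ch"
Result: dibfejdich

dibfejdich


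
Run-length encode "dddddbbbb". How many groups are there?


Input: dddddbbbb
Scanning for consecutive runs:
  Group 1: 'd' x 5 (positions 0-4)
  Group 2: 'b' x 4 (positions 5-8)
Total groups: 2

2


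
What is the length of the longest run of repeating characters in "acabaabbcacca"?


Input: "acabaabbcacca"
Scanning for longest run:
  Position 1 ('c'): new char, reset run to 1
  Position 2 ('a'): new char, reset run to 1
  Position 3 ('b'): new char, reset run to 1
  Position 4 ('a'): new char, reset run to 1
  Position 5 ('a'): continues run of 'a', length=2
  Position 6 ('b'): new char, reset run to 1
  Position 7 ('b'): continues run of 'b', length=2
  Position 8 ('c'): new char, reset run to 1
  Position 9 ('a'): new char, reset run to 1
  Position 10 ('c'): new char, reset run to 1
  Position 11 ('c'): continues run of 'c', length=2
  Position 12 ('a'): new char, reset run to 1
Longest run: 'a' with length 2

2


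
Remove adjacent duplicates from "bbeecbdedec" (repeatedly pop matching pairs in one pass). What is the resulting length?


Input: bbeecbdedec
Stack-based adjacent duplicate removal:
  Read 'b': push. Stack: b
  Read 'b': matches stack top 'b' => pop. Stack: (empty)
  Read 'e': push. Stack: e
  Read 'e': matches stack top 'e' => pop. Stack: (empty)
  Read 'c': push. Stack: c
  Read 'b': push. Stack: cb
  Read 'd': push. Stack: cbd
  Read 'e': push. Stack: cbde
  Read 'd': push. Stack: cbded
  Read 'e': push. Stack: cbdede
  Read 'c': push. Stack: cbdedec
Final stack: "cbdedec" (length 7)

7


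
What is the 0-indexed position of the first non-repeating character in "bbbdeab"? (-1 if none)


Input: bbbdeab
Character frequencies:
  'a': 1
  'b': 4
  'd': 1
  'e': 1
Scanning left to right for freq == 1:
  Position 0 ('b'): freq=4, skip
  Position 1 ('b'): freq=4, skip
  Position 2 ('b'): freq=4, skip
  Position 3 ('d'): unique! => answer = 3

3


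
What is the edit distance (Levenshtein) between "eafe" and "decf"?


Computing edit distance: "eafe" -> "decf"
DP table:
           d    e    c    f
      0    1    2    3    4
  e   1    1    1    2    3
  a   2    2    2    2    3
  f   3    3    3    3    2
  e   4    4    3    4    3
Edit distance = dp[4][4] = 3

3


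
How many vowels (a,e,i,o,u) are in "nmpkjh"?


Input: nmpkjh
Checking each character:
  'n' at position 0: consonant
  'm' at position 1: consonant
  'p' at position 2: consonant
  'k' at position 3: consonant
  'j' at position 4: consonant
  'h' at position 5: consonant
Total vowels: 0

0


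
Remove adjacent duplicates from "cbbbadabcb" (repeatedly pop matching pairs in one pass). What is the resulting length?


Input: cbbbadabcb
Stack-based adjacent duplicate removal:
  Read 'c': push. Stack: c
  Read 'b': push. Stack: cb
  Read 'b': matches stack top 'b' => pop. Stack: c
  Read 'b': push. Stack: cb
  Read 'a': push. Stack: cba
  Read 'd': push. Stack: cbad
  Read 'a': push. Stack: cbada
  Read 'b': push. Stack: cbadab
  Read 'c': push. Stack: cbadabc
  Read 'b': push. Stack: cbadabcb
Final stack: "cbadabcb" (length 8)

8


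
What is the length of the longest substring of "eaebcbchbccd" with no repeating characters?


Input: "eaebcbchbccd"
Sliding window (track last position of each char):
  Position 0 ('e'): window [0,0] length 1 -- new best
  Position 1 ('a'): window [0,1] length 2 -- new best
  Position 2 ('e'): repeat (last at 0), move window start to 1
  Position 2 ('e'): window [1,2] length 2
  Position 3 ('b'): window [1,3] length 3 -- new best
  Position 4 ('c'): window [1,4] length 4 -- new best
  Position 5 ('b'): repeat (last at 3), move window start to 4
  Position 5 ('b'): window [4,5] length 2
  Position 6 ('c'): repeat (last at 4), move window start to 5
  Position 6 ('c'): window [5,6] length 2
  Position 7 ('h'): window [5,7] length 3
  Position 8 ('b'): repeat (last at 5), move window start to 6
  Position 8 ('b'): window [6,8] length 3
  Position 9 ('c'): repeat (last at 6), move window start to 7
  Position 9 ('c'): window [7,9] length 3
  Position 10 ('c'): repeat (last at 9), move window start to 10
  Position 10 ('c'): window [10,10] length 1
  Position 11 ('d'): window [10,11] length 2
Longest substring with no repeats: "aebc" with length 4

4


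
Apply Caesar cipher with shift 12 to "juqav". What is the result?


Caesar cipher: shift "juqav" by 12
  'j' (pos 9) + 12 = pos 21 = 'v'
  'u' (pos 20) + 12 = pos 6 = 'g'
  'q' (pos 16) + 12 = pos 2 = 'c'
  'a' (pos 0) + 12 = pos 12 = 'm'
  'v' (pos 21) + 12 = pos 7 = 'h'
Result: vgcmh

vgcmh


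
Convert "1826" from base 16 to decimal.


Input: "1826" in base 16
Positional expansion:
  Digit '1' (value 1) x 16^3 = 4096
  Digit '8' (value 8) x 16^2 = 2048
  Digit '2' (value 2) x 16^1 = 32
  Digit '6' (value 6) x 16^0 = 6
Sum = 6182

6182


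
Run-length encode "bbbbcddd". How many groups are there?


Input: bbbbcddd
Scanning for consecutive runs:
  Group 1: 'b' x 4 (positions 0-3)
  Group 2: 'c' x 1 (positions 4-4)
  Group 3: 'd' x 3 (positions 5-7)
Total groups: 3

3


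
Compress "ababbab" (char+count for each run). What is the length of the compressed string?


Input: ababbab
Runs:
  'a' x 1 => "a1"
  'b' x 1 => "b1"
  'a' x 1 => "a1"
  'b' x 2 => "b2"
  'a' x 1 => "a1"
  'b' x 1 => "b1"
Compressed: "a1b1a1b2a1b1"
Compressed length: 12

12


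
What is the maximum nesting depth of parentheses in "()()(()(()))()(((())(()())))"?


Input: "()()(()(()))()(((())(()())))"
Tracking depth:
  Position 0 '(': depth becomes 1
  Position 1 ')': depth becomes 0
  Position 2 '(': depth becomes 1
  Position 3 ')': depth becomes 0
  Position 4 '(': depth becomes 1
  Position 5 '(': depth becomes 2
  Position 6 ')': depth becomes 1
  Position 7 '(': depth becomes 2
  Position 8 '(': depth becomes 3
  Position 9 ')': depth becomes 2
  Position 10 ')': depth becomes 1
  Position 11 ')': depth becomes 0
  Position 12 '(': depth becomes 1
  Position 13 ')': depth becomes 0
  Position 14 '(': depth becomes 1
  Position 15 '(': depth becomes 2
  Position 16 '(': depth becomes 3
  Position 17 '(': depth becomes 4
  Position 18 ')': depth becomes 3
  Position 19 ')': depth becomes 2
  Position 20 '(': depth becomes 3
  Position 21 '(': depth becomes 4
  Position 22 ')': depth becomes 3
  Position 23 '(': depth becomes 4
  Position 24 ')': depth becomes 3
  Position 25 ')': depth becomes 2
  Position 26 ')': depth becomes 1
  Position 27 ')': depth becomes 0
Maximum depth reached: 4

4
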